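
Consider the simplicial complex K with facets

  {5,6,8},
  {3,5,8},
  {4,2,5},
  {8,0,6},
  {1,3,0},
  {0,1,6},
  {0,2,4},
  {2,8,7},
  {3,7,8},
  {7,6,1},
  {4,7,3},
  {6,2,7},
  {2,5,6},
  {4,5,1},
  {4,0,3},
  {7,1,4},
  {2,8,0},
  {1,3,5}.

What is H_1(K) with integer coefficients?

H_1 ≅ Z × Z/2.

We work with the vertex ordering 0 < 1 < 2 < 3 < 4 < 5 < 6 < 7 < 8. The simplices of K, each written with vertices in increasing order, are:

  0-simplices (9): [0], [1], [2], [3], [4], [5], [6], [7], [8]
  1-simplices (27): (27 of them)
  2-simplices (18): [0,1,3], [0,1,6], [0,2,4], [0,2,8], [0,3,4], [0,6,8], [1,3,5], [1,4,5], [1,4,7], [1,6,7], [2,4,5], [2,5,6], [2,6,7], [2,7,8], [3,4,7], [3,5,8], [3,7,8], [5,6,8]

Hence C_0 ≅ Z^9, C_1 ≅ Z^27, C_2 ≅ Z^18.

∂_1: C_1 → C_0 maps an edge to its endpoints' difference, ∂[p,q] = q − p. For instance
  ∂[4,7] = [7] − [4].
The resulting 9×27 matrix has rank 8, and its Smith normal form has invariant factors (1,1,1,1,1,1,1,1).

∂_2: C_2 → C_1 sends each 2-simplex [p,q,r] to [q,r] − [p,r] + [p,q]. For instance
  ∂[0,3,4] = [3,4] − [0,4] + [0,3],
  ∂[3,7,8] = [7,8] − [3,8] + [3,7].
The resulting 27×18 matrix has rank 18, and its Smith normal form has invariant factors (1,1,1,1,1,1,1,1,1,1,1,1,1,1,1,1,1,2).

Now H_k = ker ∂_k / im ∂_{k+1}, so:

  H_1: rank ker ∂_1 − rank ∂_2 = (27 − 8) − 18 = 1, and ∂_2 has invariant factor 2 > 1, so H_1 = Z × Z/2.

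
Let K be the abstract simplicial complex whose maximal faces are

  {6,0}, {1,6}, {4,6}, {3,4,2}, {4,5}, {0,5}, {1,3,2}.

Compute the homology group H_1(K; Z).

Order the vertices as 0 < 1 < 2 < 3 < 4 < 5 < 6. Listing each simplex with vertices in this order, K has dimension 2 with simplices:

  0-simplices (7): [0], [1], [2], [3], [4], [5], [6]
  1-simplices (10): [0,5], [0,6], [1,2], [1,3], [1,6], [2,3], [2,4], [3,4], [4,5], [4,6]
  2-simplices (2): [1,2,3], [2,3,4]

giving chain groups C_0 ≅ Z^7, C_1 ≅ Z^10, C_2 ≅ Z^2.

∂_1: C_1 → C_0 sends each edge [p,q] (with p < q) to q − p.
This gives a 7×10 integer matrix of rank 6; reducing to Smith normal form yields diagonal entries (1,1,1,1,1,1).

Boundary ∂_2: C_2 → C_1 maps a triangle to the signed sum of its edges. For instance
  ∂[2,3,4] = [3,4] − [2,4] + [2,3],
  ∂[1,2,3] = [2,3] − [1,3] + [1,2].
As a 10×2 matrix over Z this has rank 2, with invariant factors (1,1).

Reading off H_k = ker ∂_k / im ∂_{k+1}:

  H_1: rank ker ∂_1 − rank ∂_2 = (10 − 6) − 2 = 2, and the invariant factors of ∂_2 are all 1, so H_1 ≅ Z^2.

H_1 ≅ Z^2.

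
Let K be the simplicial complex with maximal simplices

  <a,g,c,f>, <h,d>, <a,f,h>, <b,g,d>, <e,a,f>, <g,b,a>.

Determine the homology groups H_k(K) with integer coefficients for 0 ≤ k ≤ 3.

H_0 ≅ Z,  H_1 ≅ Z,  H_2 = 0,  H_3 = 0.

Take the total order a < b < c < d < e < f < g < h on the vertex set. Then K (dimension 3) consists of the simplices:

  0-simplices (8): a, b, c, d, e, f, g, h
  1-simplices (15): ab, ac, ae, af, ag, ah, bd, bg, cf, cg, dg, dh, ef, fg, fh
  2-simplices (8): abg, acf, acg, aef, afg, afh, bdg, cfg
  3-simplices (1): acfg

so the chain groups are C_0 ≅ Z^8, C_1 ≅ Z^15, C_2 ≅ Z^8, C_3 ≅ Z^1.

∂_1: C_1 → C_0 maps an edge to its endpoints' difference, ∂[p,q] = q − p.
The resulting 8×15 matrix has rank 7, and its Smith normal form has invariant factors (1,1,1,1,1,1,1).

The boundary map ∂_2: C_2 → C_1 maps a triangle to the signed sum of its edges. For instance
  ∂acg = cg − ag + ac,
  ∂bdg = dg − bg + bd.
This gives a 15×8 integer matrix of rank 7; reducing to Smith normal form yields diagonal entries (1,1,1,1,1,1,1).

Boundary ∂_3: C_3 → C_2 sends each 3-simplex σ to the alternating sum Σ_i (−1)^i (σ with its i-th vertex removed). For instance
  ∂acfg = cfg − afg + acg − acf.
The 8×1 boundary matrix has rank 1 and Smith normal form diag(1).

From H_k ≅ ker(∂_k) / im(∂_{k+1}) we obtain:

  H_0: rank C_0 − rank ∂_1 = 8 − 7 = 1, and the invariant factors of ∂_1 are all 1, so H_0 = Z.
  H_1: rank ker ∂_1 − rank ∂_2 = (15 − 7) − 7 = 1, and the invariant factors of ∂_2 are all 1, so H_1 = Z.
  H_2: rank ker ∂_2 − rank ∂_3 = (8 − 7) − 1 = 0, and the invariant factors of ∂_3 are all 1, so H_2 = 0.
  H_3: rank ker ∂_3 − rank ∂_4 = (1 − 1) − 0 = 0, and there is no ∂_4, so H_3 = 0.

As a check, the Euler characteristic is 8 − 15 + 8 − 1 = 0, which agrees with 1 − 1 + 0 − 0 = 0.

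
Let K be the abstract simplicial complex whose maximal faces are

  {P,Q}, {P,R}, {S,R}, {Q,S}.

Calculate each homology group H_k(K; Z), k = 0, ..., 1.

Order the vertices as P < Q < R < S. Listing each simplex with vertices in this order, K has dimension 1 with simplices:

  0-simplices (4): P, Q, R, S
  1-simplices (4): PQ, PR, QS, RS

so the chain groups are C_0 ≅ Z^4, C_1 ≅ Z^4.

The boundary map ∂_1: C_1 → C_0 is given by ∂[p,q] = [q] − [p]. For instance
  ∂PR = R − P.
The 4×4 boundary matrix has rank 3 and Smith normal form diag(1,1,1).

Reading off H_k = ker ∂_k / im ∂_{k+1}:

  H_0: rank C_0 − rank ∂_1 = 4 − 3 = 1, and the invariant factors of ∂_1 are all 1, so H_0 ≅ Z.
  H_1: rank ker ∂_1 − rank ∂_2 = (4 − 3) − 0 = 1, and there is no ∂_2, so H_1 ≅ Z.

H_0 ≅ Z,  H_1 ≅ Z.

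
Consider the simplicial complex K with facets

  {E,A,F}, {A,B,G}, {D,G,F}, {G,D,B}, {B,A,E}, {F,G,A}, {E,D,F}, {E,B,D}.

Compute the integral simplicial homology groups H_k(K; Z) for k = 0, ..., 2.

Fix the vertex order A < B < D < E < F < G and write every simplex with vertices in increasing order. Then dim K = 2 and the simplices of K are:

  0-simplices (6): A, B, D, E, F, G
  1-simplices (12): AB, AE, AF, AG, BD, BE, BG, DE, DF, DG, EF, FG
  2-simplices (8): ABE, ABG, AEF, AFG, BDE, BDG, DEF, DFG

giving chain groups C_0 ≅ Z^6, C_1 ≅ Z^12, C_2 ≅ Z^8.

The boundary map ∂_1: C_1 → C_0 maps an edge to its endpoints' difference, ∂[p,q] = q − p. For instance
  ∂AG = G − A.
As a 6×12 matrix over Z this has rank 5, with invariant factors (1,1,1,1,1).

The boundary map ∂_2: C_2 → C_1 maps a triangle to the signed sum of its edges. For instance
  ∂BDG = DG − BG + BD,
  ∂BDE = DE − BE + BD.
As a 12×8 matrix over Z this has rank 7, with invariant factors (1,1,1,1,1,1,1).

From H_k ≅ ker(∂_k) / im(∂_{k+1}) we obtain:

  H_0: rank C_0 − rank ∂_1 = 6 − 5 = 1, and the invariant factors of ∂_1 are all 1, so H_0 = Z.
  H_1: rank ker ∂_1 − rank ∂_2 = (12 − 5) − 7 = 0, and the invariant factors of ∂_2 are all 1, so H_1 = 0.
  H_2: rank ker ∂_2 − rank ∂_3 = (8 − 7) − 0 = 1, and there is no ∂_3, so H_2 = Z.

As a check, the Euler characteristic is 6 − 12 + 8 = 2, which agrees with 1 − 0 + 1 = 2.
(K is a triangulation of the 2-sphere S^2.)

H_0 = Z,  H_1 = 0,  H_2 = Z.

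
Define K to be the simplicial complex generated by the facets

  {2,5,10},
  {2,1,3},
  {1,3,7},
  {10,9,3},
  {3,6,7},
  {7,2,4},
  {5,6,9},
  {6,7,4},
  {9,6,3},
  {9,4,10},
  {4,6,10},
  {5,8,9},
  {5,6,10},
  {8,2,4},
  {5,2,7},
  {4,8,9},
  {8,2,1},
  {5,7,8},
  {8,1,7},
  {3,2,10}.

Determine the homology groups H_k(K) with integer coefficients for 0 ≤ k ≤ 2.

Take the total order 1 < 2 < 3 < 4 < 5 < 6 < 7 < 8 < 9 < 10 on the vertex set. Then K (dimension 2) consists of the simplices:

  0-simplices (10): [1], [2], [3], [4], [5], [6], [7], [8], [9], [10]
  1-simplices (30): (30 of them)
  2-simplices (20): (20 of them)

Hence C_0 ≅ Z^10, C_1 ≅ Z^30, C_2 ≅ Z^20.

∂_1: C_1 → C_0 is given by ∂[p,q] = [q] − [p].
The 10×30 boundary matrix has rank 9 and Smith normal form diag(1,1,1,1,1,1,1,1,1).

Boundary ∂_2: C_2 → C_1 acts by ∂[p,q,r] = [q,r] − [p,r] + [p,q]. For instance
  ∂[4,9,10] = [9,10] − [4,10] + [4,9],
  ∂[3,6,7] = [6,7] − [3,7] + [3,6].
This gives a 30×20 integer matrix of rank 20; reducing to Smith normal form yields diagonal entries (1,1,1,1,1,1,1,1,1,1,1,1,1,1,1,1,1,1,1,2).

Reading off H_k = ker ∂_k / im ∂_{k+1}:

  H_0: rank C_0 − rank ∂_1 = 10 − 9 = 1, and the invariant factors of ∂_1 are all 1, so H_0 ≅ Z.
  H_1: rank ker ∂_1 − rank ∂_2 = (30 − 9) − 20 = 1, and ∂_2 has invariant factor 2 > 1, so H_1 ≅ Z ⊕ Z/2.
  H_2: rank ker ∂_2 − rank ∂_3 = (20 − 20) − 0 = 0, and there is no ∂_3, so H_2 ≅ 0.

H_0 ≅ Z,  H_1 ≅ Z ⊕ Z/2,  H_2 = 0.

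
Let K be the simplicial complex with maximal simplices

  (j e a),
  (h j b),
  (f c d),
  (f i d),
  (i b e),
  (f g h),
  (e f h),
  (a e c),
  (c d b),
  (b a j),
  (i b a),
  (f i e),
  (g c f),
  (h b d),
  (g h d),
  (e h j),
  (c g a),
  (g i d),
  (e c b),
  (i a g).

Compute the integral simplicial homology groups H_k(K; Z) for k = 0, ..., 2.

H_0 = Z,  H_1 = Z ⊕ Z/2Z,  H_2 = 0.

Take the total order a < b < c < d < e < f < g < h < i < j on the vertex set. Then K (dimension 2) consists of the simplices:

  0-simplices (10): a, b, c, d, e, f, g, h, i, j
  1-simplices (30): ab, ac, ae, ag, ai, aj, bc, bd, be, bh, bi, bj, cd, ce, cf, cg, df, dg, dh, di, ef, eh, ei, ej, fg, fh, fi, gh, gi, hj
  2-simplices (20): abi, abj, ace, acg, aej, agi, bcd, bce, bdh, bei, bhj, cdf, cfg, dfi, dgh, dgi, efh, efi, ehj, fgh

so the chain groups are C_0 ≅ Z^10, C_1 ≅ Z^30, C_2 ≅ Z^20.

Boundary ∂_1: C_1 → C_0 is given by ∂[p,q] = [q] − [p].
This gives a 10×30 integer matrix of rank 9; reducing to Smith normal form yields diagonal entries (1,1,1,1,1,1,1,1,1).

∂_2: C_2 → C_1 acts by ∂[p,q,r] = [q,r] − [p,r] + [p,q]. For instance
  ∂bdh = dh − bh + bd,
  ∂aej = ej − aj + ae.
The 30×20 boundary matrix has rank 20 and Smith normal form diag(1,1,1,1,1,1,1,1,1,1,1,1,1,1,1,1,1,1,1,2).

Reading off H_k = ker ∂_k / im ∂_{k+1}:

  H_0: rank C_0 − rank ∂_1 = 10 − 9 = 1, and the invariant factors of ∂_1 are all 1, so H_0 ≅ Z.
  H_1: rank ker ∂_1 − rank ∂_2 = (30 − 9) − 20 = 1, and ∂_2 has invariant factor 2 > 1, so H_1 ≅ Z ⊕ Z/2Z.
  H_2: rank ker ∂_2 − rank ∂_3 = (20 − 20) − 0 = 0, and there is no ∂_3, so H_2 ≅ 0.

As a check, the Euler characteristic is 10 − 30 + 20 = 0, which agrees with 1 − 1 + 0 = 0.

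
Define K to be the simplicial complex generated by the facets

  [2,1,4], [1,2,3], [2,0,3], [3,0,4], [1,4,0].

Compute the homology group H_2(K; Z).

H_2 ≅ 0.

K has 5 vertices, 10 edges, 5 triangles.
rank ∂_2 = 5, rank ∂_3 = 0 ⇒ b_2 = 5 − 5 − 0 = 0. So H_2 = 0.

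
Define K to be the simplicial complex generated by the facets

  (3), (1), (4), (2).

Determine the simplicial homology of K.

H_0 ≅ Z^4.

We work with the vertex ordering 1 < 2 < 3 < 4. The simplices of K, each written with vertices in increasing order, are:

  0-simplices (4): [1], [2], [3], [4]

Hence C_0 ≅ Z^4.

Reading off H_k = ker ∂_k / im ∂_{k+1}:

  H_0: rank C_0 − rank ∂_1 = 4 − 0 = 4, and there is no ∂_1, so H_0 = Z^4.

(K is a triangulation of a set of 4 points.)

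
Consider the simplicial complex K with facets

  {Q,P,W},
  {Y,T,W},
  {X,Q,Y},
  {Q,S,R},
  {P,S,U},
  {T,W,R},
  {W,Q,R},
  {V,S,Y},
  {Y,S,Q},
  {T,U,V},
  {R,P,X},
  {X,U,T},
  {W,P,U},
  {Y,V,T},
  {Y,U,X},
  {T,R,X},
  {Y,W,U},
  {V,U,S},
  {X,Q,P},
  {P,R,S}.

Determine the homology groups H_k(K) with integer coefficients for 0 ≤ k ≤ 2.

Take the total order P < Q < R < S < T < U < V < W < X < Y on the vertex set. Then K (dimension 2) consists of the simplices:

  0-simplices (10): P, Q, R, S, T, U, V, W, X, Y
  1-simplices (30): PQ, PR, PS, PU, PW, PX, QR, QS, QW, QX, QY, RS, RT, RW, RX, SU, SV, SY, TU, TV, TW, TX, TY, UV, UW, UX, UY, VY, WY, XY
  2-simplices (20): PQW, PQX, PRS, PRX, PSU, PUW, QRS, QRW, QSY, QXY, RTW, RTX, SUV, SVY, TUV, TUX, TVY, TWY, UWY, UXY

so the chain groups are C_0 ≅ Z^10, C_1 ≅ Z^30, C_2 ≅ Z^20.

The boundary map ∂_1: C_1 → C_0 maps an edge to its endpoints' difference, ∂[p,q] = q − p.
As a 10×30 matrix over Z this has rank 9, with invariant factors (1,1,1,1,1,1,1,1,1).

The boundary map ∂_2: C_2 → C_1 maps a triangle to the signed sum of its edges. For instance
  ∂TUV = UV − TV + TU,
  ∂TWY = WY − TY + TW.
The resulting 30×20 matrix has rank 20, and its Smith normal form has invariant factors (1,1,1,1,1,1,1,1,1,1,1,1,1,1,1,1,1,1,1,2).

Computing H_k = (kernel of ∂_k) / (image of ∂_{k+1}):

  H_0: rank C_0 − rank ∂_1 = 10 − 9 = 1, and the invariant factors of ∂_1 are all 1, so H_0 ≅ Z.
  H_1: rank ker ∂_1 − rank ∂_2 = (30 − 9) − 20 = 1, and ∂_2 has invariant factor 2 > 1, so H_1 ≅ Z ⊕ Z/2.
  H_2: rank ker ∂_2 − rank ∂_3 = (20 − 20) − 0 = 0, and there is no ∂_3, so H_2 ≅ 0.

H_0 = Z,  H_1 = Z ⊕ Z/2,  H_2 = 0.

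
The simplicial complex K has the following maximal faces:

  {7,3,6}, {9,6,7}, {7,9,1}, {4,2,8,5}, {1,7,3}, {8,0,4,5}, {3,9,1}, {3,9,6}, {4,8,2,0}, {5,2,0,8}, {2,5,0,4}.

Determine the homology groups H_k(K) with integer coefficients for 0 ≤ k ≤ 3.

Fix the vertex order 0 < 1 < 2 < 3 < 4 < 5 < 6 < 7 < 8 < 9 and write every simplex with vertices in increasing order. Then dim K = 3 and the simplices of K are:

  0-simplices (10): [0], [1], [2], [3], [4], [5], [6], [7], [8], [9]
  1-simplices (19): [0,2], [0,4], [0,5], [0,8], [1,3], [1,7], [1,9], [2,4], [2,5], [2,8], [3,6], [3,7], [3,9], [4,5], [4,8], [5,8], [6,7], [6,9], [7,9]
  2-simplices (16): [0,2,4], [0,2,5], [0,2,8], [0,4,5], [0,4,8], [0,5,8], [1,3,7], [1,3,9], [1,7,9], [2,4,5], [2,4,8], [2,5,8], [3,6,7], [3,6,9], [4,5,8], [6,7,9]
  3-simplices (5): [0,2,4,5], [0,2,4,8], [0,2,5,8], [0,4,5,8], [2,4,5,8]

so the chain groups are C_0 ≅ Z^10, C_1 ≅ Z^19, C_2 ≅ Z^16, C_3 ≅ Z^5.

The boundary map ∂_1: C_1 → C_0 is given by ∂[p,q] = [q] − [p].
This gives a 10×19 integer matrix of rank 8; reducing to Smith normal form yields diagonal entries (1,1,1,1,1,1,1,1).

Boundary ∂_2: C_2 → C_1 sends each 2-simplex [p,q,r] to [q,r] − [p,r] + [p,q]. For instance
  ∂[4,5,8] = [5,8] − [4,8] + [4,5],
  ∂[1,7,9] = [7,9] − [1,9] + [1,7].
The resulting 19×16 matrix has rank 11, and its Smith normal form has invariant factors (1,1,1,1,1,1,1,1,1,1,1).

∂_3: C_3 → C_2 sends each 3-simplex σ to the alternating sum Σ_i (−1)^i (σ with its i-th vertex removed). For instance
  ∂[0,2,4,5] = [2,4,5] − [0,4,5] + [0,2,5] − [0,2,4],
  ∂[2,4,5,8] = [4,5,8] − [2,5,8] + [2,4,8] − [2,4,5].
The resulting 16×5 matrix has rank 4, and its Smith normal form has invariant factors (1,1,1,1).

Reading off H_k = ker ∂_k / im ∂_{k+1}:

  H_0: rank C_0 − rank ∂_1 = 10 − 8 = 2, and the invariant factors of ∂_1 are all 1, so H_0 ≅ Z^2.
  H_1: rank ker ∂_1 − rank ∂_2 = (19 − 8) − 11 = 0, and the invariant factors of ∂_2 are all 1, so H_1 ≅ 0.
  H_2: rank ker ∂_2 − rank ∂_3 = (16 − 11) − 4 = 1, and the invariant factors of ∂_3 are all 1, so H_2 ≅ Z.
  H_3: rank ker ∂_3 − rank ∂_4 = (5 − 4) − 0 = 1, and there is no ∂_4, so H_3 ≅ Z.

(K is a triangulation of the disjoint union of the 2-sphere S^2 and the 3-sphere S^3.)

H_0 = Z^2,  H_1 = 0,  H_2 = Z,  H_3 = Z.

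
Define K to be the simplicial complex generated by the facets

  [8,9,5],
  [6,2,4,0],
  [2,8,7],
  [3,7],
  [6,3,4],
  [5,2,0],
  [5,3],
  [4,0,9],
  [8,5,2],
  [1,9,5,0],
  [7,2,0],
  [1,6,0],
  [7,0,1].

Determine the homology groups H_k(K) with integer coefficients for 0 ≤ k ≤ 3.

H_0 ≅ Z,  H_1 ≅ Z^2,  H_2 = 0,  H_3 = 0.

Take the total order 0 < 1 < 2 < 3 < 4 < 5 < 6 < 7 < 8 < 9 on the vertex set. Then K (dimension 3) consists of the simplices:

  0-simplices (10): [0], [1], [2], [3], [4], [5], [6], [7], [8], [9]
  1-simplices (26): (26 of them)
  2-simplices (17): [0,1,5], [0,1,6], [0,1,7], [0,1,9], [0,2,4], [0,2,5], [0,2,6], [0,2,7], [0,4,6], [0,4,9], [0,5,9], [1,5,9], [2,4,6], [2,5,8], [2,7,8], [3,4,6], [5,8,9]
  3-simplices (2): [0,1,5,9], [0,2,4,6]

giving chain groups C_0 ≅ Z^10, C_1 ≅ Z^26, C_2 ≅ Z^17, C_3 ≅ Z^2.

The boundary map ∂_1: C_1 → C_0 is given by ∂[p,q] = [q] − [p].
As a 10×26 matrix over Z this has rank 9, with invariant factors (1,1,1,1,1,1,1,1,1).

Boundary ∂_2: C_2 → C_1 maps a triangle to the signed sum of its edges. For instance
  ∂[0,5,9] = [5,9] − [0,9] + [0,5],
  ∂[1,5,9] = [5,9] − [1,9] + [1,5].
This gives a 26×17 integer matrix of rank 15; reducing to Smith normal form yields diagonal entries (1,1,1,1,1,1,1,1,1,1,1,1,1,1,1).

∂_3: C_3 → C_2 sends each 3-simplex σ to the alternating sum Σ_i (−1)^i (σ with its i-th vertex removed). For instance
  ∂[0,2,4,6] = [2,4,6] − [0,4,6] + [0,2,6] − [0,2,4],
  ∂[0,1,5,9] = [1,5,9] − [0,5,9] + [0,1,9] − [0,1,5].
This gives a 17×2 integer matrix of rank 2; reducing to Smith normal form yields diagonal entries (1,1).

Now H_k = ker ∂_k / im ∂_{k+1}, so:

  H_0: rank C_0 − rank ∂_1 = 10 − 9 = 1, and the invariant factors of ∂_1 are all 1, so H_0 = Z.
  H_1: rank ker ∂_1 − rank ∂_2 = (26 − 9) − 15 = 2, and the invariant factors of ∂_2 are all 1, so H_1 = Z^2.
  H_2: rank ker ∂_2 − rank ∂_3 = (17 − 15) − 2 = 0, and the invariant factors of ∂_3 are all 1, so H_2 = 0.
  H_3: rank ker ∂_3 − rank ∂_4 = (2 − 2) − 0 = 0, and there is no ∂_4, so H_3 = 0.

As a check, the Euler characteristic is 10 − 26 + 17 − 2 = -1, which agrees with 1 − 2 + 0 − 0 = -1.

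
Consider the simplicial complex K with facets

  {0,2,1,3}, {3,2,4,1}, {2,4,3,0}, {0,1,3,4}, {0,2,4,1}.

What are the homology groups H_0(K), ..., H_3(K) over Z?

H_0 = Z,  H_1 = 0,  H_2 = 0,  H_3 = Z.

Fix the vertex order 0 < 1 < 2 < 3 < 4 and write every simplex with vertices in increasing order. Then dim K = 3 and the simplices of K are:

  0-simplices (5): [0], [1], [2], [3], [4]
  1-simplices (10): [0,1], [0,2], [0,3], [0,4], [1,2], [1,3], [1,4], [2,3], [2,4], [3,4]
  2-simplices (10): [0,1,2], [0,1,3], [0,1,4], [0,2,3], [0,2,4], [0,3,4], [1,2,3], [1,2,4], [1,3,4], [2,3,4]
  3-simplices (5): [0,1,2,3], [0,1,2,4], [0,1,3,4], [0,2,3,4], [1,2,3,4]

Hence C_0 ≅ Z^5, C_1 ≅ Z^10, C_2 ≅ Z^10, C_3 ≅ Z^5.

Boundary ∂_1: C_1 → C_0 is given by ∂[p,q] = [q] − [p].
The 5×10 boundary matrix has rank 4 and Smith normal form diag(1,1,1,1).

∂_2: C_2 → C_1 sends each 2-simplex [p,q,r] to [q,r] − [p,r] + [p,q]. For instance
  ∂[0,1,3] = [1,3] − [0,3] + [0,1],
  ∂[1,3,4] = [3,4] − [1,4] + [1,3].
The 10×10 boundary matrix has rank 6 and Smith normal form diag(1,1,1,1,1,1).

The boundary map ∂_3: C_3 → C_2 sends each 3-simplex σ to the alternating sum Σ_i (−1)^i (σ with its i-th vertex removed). For instance
  ∂[0,1,2,4] = [1,2,4] − [0,2,4] + [0,1,4] − [0,1,2],
  ∂[0,2,3,4] = [2,3,4] − [0,3,4] + [0,2,4] − [0,2,3].
The resulting 10×5 matrix has rank 4, and its Smith normal form has invariant factors (1,1,1,1).

Computing H_k = (kernel of ∂_k) / (image of ∂_{k+1}):

  H_0: rank C_0 − rank ∂_1 = 5 − 4 = 1, and the invariant factors of ∂_1 are all 1, so H_0 = Z.
  H_1: rank ker ∂_1 − rank ∂_2 = (10 − 4) − 6 = 0, and the invariant factors of ∂_2 are all 1, so H_1 = 0.
  H_2: rank ker ∂_2 − rank ∂_3 = (10 − 6) − 4 = 0, and the invariant factors of ∂_3 are all 1, so H_2 = 0.
  H_3: rank ker ∂_3 − rank ∂_4 = (5 − 4) − 0 = 1, and there is no ∂_4, so H_3 = Z.

As a check, the Euler characteristic is 5 − 10 + 10 − 5 = 0, which agrees with 1 − 0 + 0 − 1 = 0.
(K is a triangulation of the 3-sphere S^3.)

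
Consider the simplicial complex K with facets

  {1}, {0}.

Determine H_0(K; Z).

Fix the vertex order 0 < 1 and write every simplex with vertices in increasing order. Then dim K = 0 and the simplices of K are:

  0-simplices (2): [0], [1]

so the chain groups are C_0 ≅ Z^2.

Computing H_k = (kernel of ∂_k) / (image of ∂_{k+1}):

  H_0: rank C_0 − rank ∂_1 = 2 − 0 = 2, and there is no ∂_1, so H_0 = Z^2.

(K is a triangulation of a set of 2 points.)

H_0 = Z^2.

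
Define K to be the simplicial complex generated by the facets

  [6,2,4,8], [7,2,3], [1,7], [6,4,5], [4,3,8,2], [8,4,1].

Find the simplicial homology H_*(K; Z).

K has 8 vertices, 16 edges, 10 triangles, 2 3-simplices.
rank ∂_0 = 0, rank ∂_1 = 7 ⇒ b_0 = 8 − 0 − 7 = 1; all invariant factors of ∂_1 are 1 so no torsion. So H_0 = Z.
rank ∂_1 = 7, rank ∂_2 = 8 ⇒ b_1 = 16 − 7 − 8 = 1; all invariant factors of ∂_2 are 1 so no torsion. So H_1 = Z.
rank ∂_2 = 8, rank ∂_3 = 2 ⇒ b_2 = 10 − 8 − 2 = 0; all invariant factors of ∂_3 are 1 so no torsion. So H_2 = 0.
rank ∂_3 = 2, rank ∂_4 = 0 ⇒ b_3 = 2 − 2 − 0 = 0. So H_3 = 0.

H_0 = Z,  H_1 = Z,  H_2 = 0,  H_3 = 0.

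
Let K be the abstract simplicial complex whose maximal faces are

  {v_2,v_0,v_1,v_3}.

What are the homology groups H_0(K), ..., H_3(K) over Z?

Order the vertices as v_0 < v_1 < v_2 < v_3. Listing each simplex with vertices in this order, K has dimension 3 with simplices:

  0-simplices (4): [v_0], [v_1], [v_2], [v_3]
  1-simplices (6): [v_0,v_1], [v_0,v_2], [v_0,v_3], [v_1,v_2], [v_1,v_3], [v_2,v_3]
  2-simplices (4): [v_0,v_1,v_2], [v_0,v_1,v_3], [v_0,v_2,v_3], [v_1,v_2,v_3]
  3-simplices (1): [v_0,v_1,v_2,v_3]

giving chain groups C_0 ≅ Z^4, C_1 ≅ Z^6, C_2 ≅ Z^4, C_3 ≅ Z^1.

∂_1: C_1 → C_0 sends each edge [p,q] (with p < q) to q − p.
The 4×6 boundary matrix has rank 3 and Smith normal form diag(1,1,1).

Boundary ∂_2: C_2 → C_1 sends each 2-simplex [p,q,r] to [q,r] − [p,r] + [p,q]. For instance
  ∂[v_0,v_1,v_2] = [v_1,v_2] − [v_0,v_2] + [v_0,v_1],
  ∂[v_0,v_2,v_3] = [v_2,v_3] − [v_0,v_3] + [v_0,v_2].
As a 6×4 matrix over Z this has rank 3, with invariant factors (1,1,1).

∂_3: C_3 → C_2 sends each 3-simplex σ to the alternating sum Σ_i (−1)^i (σ with its i-th vertex removed). For instance
  ∂[v_0,v_1,v_2,v_3] = [v_1,v_2,v_3] − [v_0,v_2,v_3] + [v_0,v_1,v_3] − [v_0,v_1,v_2].
The resulting 4×1 matrix has rank 1, and its Smith normal form has invariant factors (1).

Now H_k = ker ∂_k / im ∂_{k+1}, so:

  H_0: rank C_0 − rank ∂_1 = 4 − 3 = 1, and the invariant factors of ∂_1 are all 1, so H_0 ≅ Z.
  H_1: rank ker ∂_1 − rank ∂_2 = (6 − 3) − 3 = 0, and the invariant factors of ∂_2 are all 1, so H_1 ≅ 0.
  H_2: rank ker ∂_2 − rank ∂_3 = (4 − 3) − 1 = 0, and the invariant factors of ∂_3 are all 1, so H_2 ≅ 0.
  H_3: rank ker ∂_3 − rank ∂_4 = (1 − 1) − 0 = 0, and there is no ∂_4, so H_3 ≅ 0.

As a check, the Euler characteristic is 4 − 6 + 4 − 1 = 1, which agrees with 1 − 0 + 0 − 0 = 1.
(K is a triangulation of the 3-simplex.)

H_0 = Z,  H_1 = 0,  H_2 = 0,  H_3 = 0.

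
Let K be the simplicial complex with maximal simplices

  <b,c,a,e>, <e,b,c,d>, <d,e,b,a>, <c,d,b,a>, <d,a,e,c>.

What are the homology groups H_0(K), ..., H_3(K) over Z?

H_0 = Z,  H_1 = 0,  H_2 = 0,  H_3 = Z.

K has 5 vertices, 10 edges, 10 triangles, 5 3-simplices.
rank ∂_0 = 0, rank ∂_1 = 4 ⇒ b_0 = 5 − 0 − 4 = 1; all invariant factors of ∂_1 are 1 so no torsion. So H_0 = Z.
rank ∂_1 = 4, rank ∂_2 = 6 ⇒ b_1 = 10 − 4 − 6 = 0; all invariant factors of ∂_2 are 1 so no torsion. So H_1 = 0.
rank ∂_2 = 6, rank ∂_3 = 4 ⇒ b_2 = 10 − 6 − 4 = 0; all invariant factors of ∂_3 are 1 so no torsion. So H_2 = 0.
rank ∂_3 = 4, rank ∂_4 = 0 ⇒ b_3 = 5 − 4 − 0 = 1. So H_3 = Z.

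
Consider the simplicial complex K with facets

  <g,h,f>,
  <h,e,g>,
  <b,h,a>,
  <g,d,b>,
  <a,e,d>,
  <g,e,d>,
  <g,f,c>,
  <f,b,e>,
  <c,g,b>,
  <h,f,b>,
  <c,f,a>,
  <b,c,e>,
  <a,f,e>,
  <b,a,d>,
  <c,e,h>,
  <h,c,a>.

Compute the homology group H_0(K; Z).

Order the vertices as a < b < c < d < e < f < g < h. Listing each simplex with vertices in this order, K has dimension 2 with simplices:

  0-simplices (8): a, b, c, d, e, f, g, h
  1-simplices (24): ab, ac, ad, ae, af, ah, bc, bd, be, bf, bg, bh, ce, cf, cg, ch, de, dg, ef, eg, eh, fg, fh, gh
  2-simplices (16): abd, abh, acf, ach, ade, aef, bce, bcg, bdg, bef, bfh, ceh, cfg, deg, egh, fgh

so the chain groups are C_0 ≅ Z^8, C_1 ≅ Z^24, C_2 ≅ Z^16.

The boundary map ∂_1: C_1 → C_0 is given by ∂[p,q] = [q] − [p]. For instance
  ∂bg = g − b.
As a 8×24 matrix over Z this has rank 7, with invariant factors (1,1,1,1,1,1,1).

Boundary ∂_2: C_2 → C_1 maps a triangle to the signed sum of its edges. For instance
  ∂bce = ce − be + bc,
  ∂bdg = dg − bg + bd.
As a 24×16 matrix over Z this has rank 15, with invariant factors (1,1,1,1,1,1,1,1,1,1,1,1,1,1,1).

Now H_k = ker ∂_k / im ∂_{k+1}, so:

  H_0: rank C_0 − rank ∂_1 = 8 − 7 = 1, and the invariant factors of ∂_1 are all 1, so H_0 ≅ Z.

H_0 ≅ Z.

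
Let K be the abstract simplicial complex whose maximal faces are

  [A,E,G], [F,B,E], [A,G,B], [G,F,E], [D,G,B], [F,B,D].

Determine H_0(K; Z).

Fix the vertex order A < B < D < E < F < G and write every simplex with vertices in increasing order. Then dim K = 2 and the simplices of K are:

  0-simplices (6): A, B, D, E, F, G
  1-simplices (12): AB, AE, AG, BD, BE, BF, BG, DF, DG, EF, EG, FG
  2-simplices (6): ABG, AEG, BDF, BDG, BEF, EFG

so the chain groups are C_0 ≅ Z^6, C_1 ≅ Z^12, C_2 ≅ Z^6.

∂_1: C_1 → C_0 sends each edge [p,q] (with p < q) to q − p.
The resulting 6×12 matrix has rank 5, and its Smith normal form has invariant factors (1,1,1,1,1).

Boundary ∂_2: C_2 → C_1 maps a triangle to the signed sum of its edges. For instance
  ∂BDF = DF − BF + BD,
  ∂BEF = EF − BF + BE.
This gives a 12×6 integer matrix of rank 6; reducing to Smith normal form yields diagonal entries (1,1,1,1,1,1).

Computing H_k = (kernel of ∂_k) / (image of ∂_{k+1}):

  H_0: rank C_0 − rank ∂_1 = 6 − 5 = 1, and the invariant factors of ∂_1 are all 1, so H_0 = Z.

(K is a triangulation of the cylinder S^1 x I.)

H_0 ≅ Z.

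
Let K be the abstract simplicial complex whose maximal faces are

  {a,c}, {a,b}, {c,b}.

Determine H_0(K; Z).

H_0 ≅ Z.

We work with the vertex ordering a < b < c. The simplices of K, each written with vertices in increasing order, are:

  0-simplices (3): a, b, c
  1-simplices (3): ab, ac, bc

Hence C_0 ≅ Z^3, C_1 ≅ Z^3.

∂_1: C_1 → C_0 maps an edge to its endpoints' difference, ∂[p,q] = q − p.
As a 3×3 matrix over Z this has rank 2, with invariant factors (1,1).

From H_k ≅ ker(∂_k) / im(∂_{k+1}) we obtain:

  H_0: rank C_0 − rank ∂_1 = 3 − 2 = 1, and the invariant factors of ∂_1 are all 1, so H_0 ≅ Z.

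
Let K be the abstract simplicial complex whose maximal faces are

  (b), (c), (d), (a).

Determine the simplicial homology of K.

K has 4 vertices.
rank ∂_0 = 0, rank ∂_1 = 0 ⇒ b_0 = 4 − 0 − 0 = 4. So H_0 = Z^4.

H_0 = Z^4.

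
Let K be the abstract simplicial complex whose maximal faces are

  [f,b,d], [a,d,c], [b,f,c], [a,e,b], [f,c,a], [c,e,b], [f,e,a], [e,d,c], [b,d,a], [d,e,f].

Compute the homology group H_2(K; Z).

Order the vertices as a < b < c < d < e < f. Listing each simplex with vertices in this order, K has dimension 2 with simplices:

  0-simplices (6): a, b, c, d, e, f
  1-simplices (15): ab, ac, ad, ae, af, bc, bd, be, bf, cd, ce, cf, de, df, ef
  2-simplices (10): abd, abe, acd, acf, aef, bce, bcf, bdf, cde, def

so the chain groups are C_0 ≅ Z^6, C_1 ≅ Z^15, C_2 ≅ Z^10.

Boundary ∂_1: C_1 → C_0 maps an edge to its endpoints' difference, ∂[p,q] = q − p.
As a 6×15 matrix over Z this has rank 5, with invariant factors (1,1,1,1,1).

Boundary ∂_2: C_2 → C_1 sends each 2-simplex [p,q,r] to [q,r] − [p,r] + [p,q]. For instance
  ∂aef = ef − af + ae,
  ∂cde = de − ce + cd.
The 15×10 boundary matrix has rank 10 and Smith normal form diag(1,1,1,1,1,1,1,1,1,2).

Computing H_k = (kernel of ∂_k) / (image of ∂_{k+1}):

  H_2: rank ker ∂_2 − rank ∂_3 = (10 − 10) − 0 = 0, and there is no ∂_3, so H_2 = 0.

(K is a triangulation of the real projective plane RP^2.)

H_2 = 0.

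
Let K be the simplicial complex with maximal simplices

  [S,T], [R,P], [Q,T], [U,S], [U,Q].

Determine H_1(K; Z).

Take the total order P < Q < R < S < T < U on the vertex set. Then K (dimension 1) consists of the simplices:

  0-simplices (6): P, Q, R, S, T, U
  1-simplices (5): PR, QT, QU, ST, SU

so the chain groups are C_0 ≅ Z^6, C_1 ≅ Z^5.

Boundary ∂_1: C_1 → C_0 sends each edge [p,q] (with p < q) to q − p. For instance
  ∂ST = T − S.
As a 6×5 matrix over Z this has rank 4, with invariant factors (1,1,1,1).

Computing H_k = (kernel of ∂_k) / (image of ∂_{k+1}):

  H_1: rank ker ∂_1 − rank ∂_2 = (5 − 4) − 0 = 1, and there is no ∂_2, so H_1 ≅ Z.

(K is a triangulation of the disjoint union of the circle S^1 and the 1-simplex.)

H_1 ≅ Z.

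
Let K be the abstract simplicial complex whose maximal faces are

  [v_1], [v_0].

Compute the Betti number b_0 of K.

b_0 = 2.

Order the vertices as v_0 < v_1. Listing each simplex with vertices in this order, K has dimension 0 with simplices:

  0-simplices (2): [v_0], [v_1]

Hence C_0 ≅ Z^2.

Computing H_k = (kernel of ∂_k) / (image of ∂_{k+1}):

  H_0: rank C_0 − rank ∂_1 = 2 − 0 = 2, and there is no ∂_1, so H_0 = Z^2.

(K is a triangulation of a set of 2 points.)

Hence the Betti numbers are b_0 = 2.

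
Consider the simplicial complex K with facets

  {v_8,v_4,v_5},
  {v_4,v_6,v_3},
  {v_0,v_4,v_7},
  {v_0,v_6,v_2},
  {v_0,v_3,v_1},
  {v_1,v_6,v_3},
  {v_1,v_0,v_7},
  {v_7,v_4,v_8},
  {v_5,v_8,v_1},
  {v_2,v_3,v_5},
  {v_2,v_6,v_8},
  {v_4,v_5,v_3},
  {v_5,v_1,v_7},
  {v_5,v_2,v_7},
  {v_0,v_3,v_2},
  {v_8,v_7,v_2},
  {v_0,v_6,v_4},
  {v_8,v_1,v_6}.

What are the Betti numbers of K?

We work with the vertex ordering v_0 < v_1 < v_2 < v_3 < v_4 < v_5 < v_6 < v_7 < v_8. The simplices of K, each written with vertices in increasing order, are:

  0-simplices (9): [v_0], [v_1], [v_2], [v_3], [v_4], [v_5], [v_6], [v_7], [v_8]
  1-simplices (27): (27 of them)
  2-simplices (18): (18 of them)

Hence C_0 ≅ Z^9, C_1 ≅ Z^27, C_2 ≅ Z^18.

∂_1: C_1 → C_0 maps an edge to its endpoints' difference, ∂[p,q] = q − p. For instance
  ∂[v_0,v_2] = [v_2] − [v_0].
As a 9×27 matrix over Z this has rank 8, with invariant factors (1,1,1,1,1,1,1,1).

The boundary map ∂_2: C_2 → C_1 maps a triangle to the signed sum of its edges. For instance
  ∂[v_1,v_5,v_7] = [v_5,v_7] − [v_1,v_7] + [v_1,v_5],
  ∂[v_4,v_5,v_8] = [v_5,v_8] − [v_4,v_8] + [v_4,v_5].
As a 27×18 matrix over Z this has rank 18, with invariant factors (1,1,1,1,1,1,1,1,1,1,1,1,1,1,1,1,1,2).

Computing H_k = (kernel of ∂_k) / (image of ∂_{k+1}):

  H_0: rank C_0 − rank ∂_1 = 9 − 8 = 1, and the invariant factors of ∂_1 are all 1, so H_0 = Z.
  H_1: rank ker ∂_1 − rank ∂_2 = (27 − 8) − 18 = 1, and ∂_2 has invariant factor 2 > 1, so H_1 = Z ⊕ Z/2.
  H_2: rank ker ∂_2 − rank ∂_3 = (18 − 18) − 0 = 0, and there is no ∂_3, so H_2 = 0.

As a check, the Euler characteristic is 9 − 27 + 18 = 0, which agrees with 1 − 1 + 0 = 0.
(K is a triangulation of the Klein bottle.)

Hence the Betti numbers are b_0 = 1, b_1 = 1, b_2 = 0.

b_0 = 1, b_1 = 1, b_2 = 0.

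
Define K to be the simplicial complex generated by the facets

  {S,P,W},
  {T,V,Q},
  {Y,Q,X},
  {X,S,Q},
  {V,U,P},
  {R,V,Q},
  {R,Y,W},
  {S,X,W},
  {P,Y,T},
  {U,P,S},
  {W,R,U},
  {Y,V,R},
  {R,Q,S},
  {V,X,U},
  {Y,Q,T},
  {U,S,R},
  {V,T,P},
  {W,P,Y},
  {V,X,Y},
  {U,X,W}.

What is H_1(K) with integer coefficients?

K has 10 vertices, 30 edges, 20 triangles.
rank ∂_1 = 9, rank ∂_2 = 20 ⇒ b_1 = 30 − 9 − 20 = 1; ∂_2 has invariant factor(s) [2] giving torsion. So H_1 ≅ Z ⊕ Z/2.

H_1 ≅ Z ⊕ Z/2.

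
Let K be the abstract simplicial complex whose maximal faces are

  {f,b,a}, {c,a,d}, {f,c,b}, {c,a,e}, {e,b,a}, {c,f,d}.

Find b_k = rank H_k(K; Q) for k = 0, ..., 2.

Take the total order a < b < c < d < e < f on the vertex set. Then K (dimension 2) consists of the simplices:

  0-simplices (6): a, b, c, d, e, f
  1-simplices (12): ab, ac, ad, ae, af, bc, be, bf, cd, ce, cf, df
  2-simplices (6): abe, abf, acd, ace, bcf, cdf

so the chain groups are C_0 ≅ Z^6, C_1 ≅ Z^12, C_2 ≅ Z^6.

The boundary map ∂_1: C_1 → C_0 sends each edge [p,q] (with p < q) to q − p. For instance
  ∂ad = d − a.
The resulting 6×12 matrix has rank 5, and its Smith normal form has invariant factors (1,1,1,1,1).

Boundary ∂_2: C_2 → C_1 acts by ∂[p,q,r] = [q,r] − [p,r] + [p,q]. For instance
  ∂bcf = cf − bf + bc,
  ∂abf = bf − af + ab.
As a 12×6 matrix over Z this has rank 6, with invariant factors (1,1,1,1,1,1).

Reading off H_k = ker ∂_k / im ∂_{k+1}:

  H_0: rank C_0 − rank ∂_1 = 6 − 5 = 1, and the invariant factors of ∂_1 are all 1, so H_0 ≅ Z.
  H_1: rank ker ∂_1 − rank ∂_2 = (12 − 5) − 6 = 1, and the invariant factors of ∂_2 are all 1, so H_1 ≅ Z.
  H_2: rank ker ∂_2 − rank ∂_3 = (6 − 6) − 0 = 0, and there is no ∂_3, so H_2 ≅ 0.

As a check, the Euler characteristic is 6 − 12 + 6 = 0, which agrees with 1 − 1 + 0 = 0.
(K is a triangulation of the cylinder S^1 x I.)

Hence the Betti numbers are b_0 = 1, b_1 = 1, b_2 = 0.

b_0 = 1, b_1 = 1, b_2 = 0.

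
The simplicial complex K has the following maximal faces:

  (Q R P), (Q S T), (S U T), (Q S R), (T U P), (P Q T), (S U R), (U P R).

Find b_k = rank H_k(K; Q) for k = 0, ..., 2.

b_0 = 1, b_1 = 0, b_2 = 1.

Fix the vertex order P < Q < R < S < T < U and write every simplex with vertices in increasing order. Then dim K = 2 and the simplices of K are:

  0-simplices (6): P, Q, R, S, T, U
  1-simplices (12): PQ, PR, PT, PU, QR, QS, QT, RS, RU, ST, SU, TU
  2-simplices (8): PQR, PQT, PRU, PTU, QRS, QST, RSU, STU

giving chain groups C_0 ≅ Z^6, C_1 ≅ Z^12, C_2 ≅ Z^8.

∂_1: C_1 → C_0 maps an edge to its endpoints' difference, ∂[p,q] = q − p.
As a 6×12 matrix over Z this has rank 5, with invariant factors (1,1,1,1,1).

Boundary ∂_2: C_2 → C_1 acts by ∂[p,q,r] = [q,r] − [p,r] + [p,q]. For instance
  ∂PTU = TU − PU + PT,
  ∂PQR = QR − PR + PQ.
The resulting 12×8 matrix has rank 7, and its Smith normal form has invariant factors (1,1,1,1,1,1,1).

Reading off H_k = ker ∂_k / im ∂_{k+1}:

  H_0: rank C_0 − rank ∂_1 = 6 − 5 = 1, and the invariant factors of ∂_1 are all 1, so H_0 = Z.
  H_1: rank ker ∂_1 − rank ∂_2 = (12 − 5) − 7 = 0, and the invariant factors of ∂_2 are all 1, so H_1 = 0.
  H_2: rank ker ∂_2 − rank ∂_3 = (8 − 7) − 0 = 1, and there is no ∂_3, so H_2 = Z.

As a check, the Euler characteristic is 6 − 12 + 8 = 2, which agrees with 1 − 0 + 1 = 2.

Hence the Betti numbers are b_0 = 1, b_1 = 0, b_2 = 1.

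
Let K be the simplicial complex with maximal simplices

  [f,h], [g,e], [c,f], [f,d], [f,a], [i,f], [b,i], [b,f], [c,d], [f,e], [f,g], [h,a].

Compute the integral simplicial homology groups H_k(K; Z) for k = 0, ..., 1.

Fix the vertex order a < b < c < d < e < f < g < h < i and write every simplex with vertices in increasing order. Then dim K = 1 and the simplices of K are:

  0-simplices (9): a, b, c, d, e, f, g, h, i
  1-simplices (12): af, ah, bf, bi, cd, cf, df, ef, eg, fg, fh, fi

Hence C_0 ≅ Z^9, C_1 ≅ Z^12.

∂_1: C_1 → C_0 maps an edge to its endpoints' difference, ∂[p,q] = q − p.
The resulting 9×12 matrix has rank 8, and its Smith normal form has invariant factors (1,1,1,1,1,1,1,1).

Computing H_k = (kernel of ∂_k) / (image of ∂_{k+1}):

  H_0: rank C_0 − rank ∂_1 = 9 − 8 = 1, and the invariant factors of ∂_1 are all 1, so H_0 = Z.
  H_1: rank ker ∂_1 − rank ∂_2 = (12 − 8) − 0 = 4, and there is no ∂_2, so H_1 = Z^4.

As a check, the Euler characteristic is 9 − 12 = -3, which agrees with 1 − 4 = -3.

H_0 = Z,  H_1 = Z^4.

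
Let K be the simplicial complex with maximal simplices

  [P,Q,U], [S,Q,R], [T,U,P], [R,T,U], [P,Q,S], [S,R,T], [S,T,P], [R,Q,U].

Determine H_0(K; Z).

K has 6 vertices, 12 edges, 8 triangles.
rank ∂_0 = 0, rank ∂_1 = 5 ⇒ b_0 = 6 − 0 − 5 = 1; all invariant factors of ∂_1 are 1 so no torsion. So H_0 ≅ Z.

H_0 ≅ Z.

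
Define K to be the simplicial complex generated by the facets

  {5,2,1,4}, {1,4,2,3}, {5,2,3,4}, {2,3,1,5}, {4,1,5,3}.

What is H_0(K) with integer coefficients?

Fix the vertex order 1 < 2 < 3 < 4 < 5 and write every simplex with vertices in increasing order. Then dim K = 3 and the simplices of K are:

  0-simplices (5): [1], [2], [3], [4], [5]
  1-simplices (10): [1,2], [1,3], [1,4], [1,5], [2,3], [2,4], [2,5], [3,4], [3,5], [4,5]
  2-simplices (10): [1,2,3], [1,2,4], [1,2,5], [1,3,4], [1,3,5], [1,4,5], [2,3,4], [2,3,5], [2,4,5], [3,4,5]
  3-simplices (5): [1,2,3,4], [1,2,3,5], [1,2,4,5], [1,3,4,5], [2,3,4,5]

giving chain groups C_0 ≅ Z^5, C_1 ≅ Z^10, C_2 ≅ Z^10, C_3 ≅ Z^5.

The boundary map ∂_1: C_1 → C_0 is given by ∂[p,q] = [q] − [p].
This gives a 5×10 integer matrix of rank 4; reducing to Smith normal form yields diagonal entries (1,1,1,1).

The boundary map ∂_2: C_2 → C_1 sends each 2-simplex [p,q,r] to [q,r] − [p,r] + [p,q]. For instance
  ∂[2,3,4] = [3,4] − [2,4] + [2,3],
  ∂[3,4,5] = [4,5] − [3,5] + [3,4].
As a 10×10 matrix over Z this has rank 6, with invariant factors (1,1,1,1,1,1).

The boundary map ∂_3: C_3 → C_2 sends each 3-simplex σ to the alternating sum Σ_i (−1)^i (σ with its i-th vertex removed). For instance
  ∂[1,2,3,4] = [2,3,4] − [1,3,4] + [1,2,4] − [1,2,3],
  ∂[1,3,4,5] = [3,4,5] − [1,4,5] + [1,3,5] − [1,3,4].
This gives a 10×5 integer matrix of rank 4; reducing to Smith normal form yields diagonal entries (1,1,1,1).

Now H_k = ker ∂_k / im ∂_{k+1}, so:

  H_0: rank C_0 − rank ∂_1 = 5 − 4 = 1, and the invariant factors of ∂_1 are all 1, so H_0 = Z.

(K is a triangulation of the 3-sphere S^3.)

H_0 ≅ Z.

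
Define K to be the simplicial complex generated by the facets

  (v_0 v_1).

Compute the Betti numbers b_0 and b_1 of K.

Take the total order v_0 < v_1 on the vertex set. Then K (dimension 1) consists of the simplices:

  0-simplices (2): [v_0], [v_1]
  1-simplices (1): [v_0,v_1]

giving chain groups C_0 ≅ Z^2, C_1 ≅ Z^1.

Boundary ∂_1: C_1 → C_0 sends each edge [p,q] (with p < q) to q − p.
This gives a 2×1 integer matrix of rank 1; reducing to Smith normal form yields diagonal entries (1).

Reading off H_k = ker ∂_k / im ∂_{k+1}:

  H_0: rank C_0 − rank ∂_1 = 2 − 1 = 1, and the invariant factors of ∂_1 are all 1, so H_0 = Z.
  H_1: rank ker ∂_1 − rank ∂_2 = (1 − 1) − 0 = 0, and there is no ∂_2, so H_1 = 0.

As a check, the Euler characteristic is 2 − 1 = 1, which agrees with 1 − 0 = 1.

Hence the Betti numbers are b_0 = 1, b_1 = 0.

b_0 = 1, b_1 = 0.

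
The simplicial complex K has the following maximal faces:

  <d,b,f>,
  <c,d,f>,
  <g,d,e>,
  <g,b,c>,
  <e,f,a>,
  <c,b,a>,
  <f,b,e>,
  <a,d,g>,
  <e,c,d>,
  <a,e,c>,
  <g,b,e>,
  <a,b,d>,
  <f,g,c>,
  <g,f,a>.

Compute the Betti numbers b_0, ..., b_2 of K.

Take the total order a < b < c < d < e < f < g on the vertex set. Then K (dimension 2) consists of the simplices:

  0-simplices (7): a, b, c, d, e, f, g
  1-simplices (21): ab, ac, ad, ae, af, ag, bc, bd, be, bf, bg, cd, ce, cf, cg, de, df, dg, ef, eg, fg
  2-simplices (14): abc, abd, ace, adg, aef, afg, bcg, bdf, bef, beg, cde, cdf, cfg, deg

Hence C_0 ≅ Z^7, C_1 ≅ Z^21, C_2 ≅ Z^14.

The boundary map ∂_1: C_1 → C_0 is given by ∂[p,q] = [q] − [p].
This gives a 7×21 integer matrix of rank 6; reducing to Smith normal form yields diagonal entries (1,1,1,1,1,1).

∂_2: C_2 → C_1 acts by ∂[p,q,r] = [q,r] − [p,r] + [p,q]. For instance
  ∂bef = ef − bf + be,
  ∂bdf = df − bf + bd.
The resulting 21×14 matrix has rank 13, and its Smith normal form has invariant factors (1,1,1,1,1,1,1,1,1,1,1,1,1).

Computing H_k = (kernel of ∂_k) / (image of ∂_{k+1}):

  H_0: rank C_0 − rank ∂_1 = 7 − 6 = 1, and the invariant factors of ∂_1 are all 1, so H_0 ≅ Z.
  H_1: rank ker ∂_1 − rank ∂_2 = (21 − 6) − 13 = 2, and the invariant factors of ∂_2 are all 1, so H_1 ≅ Z^2.
  H_2: rank ker ∂_2 − rank ∂_3 = (14 − 13) − 0 = 1, and there is no ∂_3, so H_2 ≅ Z.

Hence the Betti numbers are b_0 = 1, b_1 = 2, b_2 = 1.

b_0 = 1, b_1 = 2, b_2 = 1.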